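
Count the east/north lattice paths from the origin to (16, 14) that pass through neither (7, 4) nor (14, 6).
Number of paths = 113728335

Inclusion–exclusion. Total paths: C(30, 16) = 145422675. Through P₁: C(11, 7)·C(19, 9) = 30484740. Through P₂: C(20, 14)·C(10, 2) = 1744200. Since P₁ is strictly southwest of P₂, a monotone path through both must visit P₁ then P₂; paths through both = C(11, 7)·C(9, 7)·C(10, 2) = 534600. Avoid both = 145422675 − 30484740 − 1744200 + 534600 = 113728335.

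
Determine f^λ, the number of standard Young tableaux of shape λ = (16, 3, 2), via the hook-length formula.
# SYT of shape (16, 3, 2) = 74480

Hook-length formula: f^λ = n! / Π hook(c), product over all cells c of the Young diagram. For λ = (16, 3, 2), n = 21 boxes. Hook lengths by row (left-to-right, top-to-bottom): [18, 17, 15, 13, 12, 11, 10, 9, 8, 7, 6, 5, 4, 3, 2, 1]; [4, 3, 1]; [2, 1]. Product of hooks = 685968611328000. So f^λ = 21! / 685968611328000 = 51090942171709440000 / 685968611328000 = 74480.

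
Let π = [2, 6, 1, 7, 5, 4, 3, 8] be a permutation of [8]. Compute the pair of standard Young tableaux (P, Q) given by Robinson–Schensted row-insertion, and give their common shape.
P = [1, 3, 7, 8] / [2, 4] / [5] / [6];  Q = [1, 2, 4, 8] / [3, 5] / [6] / [7];  common shape = (4, 2, 1, 1)

Row-insert the values π_1, π_2, … into P one at a time, bumping the leftmost entry strictly greater than the inserted value down to the next row. The recording tableau Q records, in position (i, j), the step at which that cell was added to P.
  Insert 2 (step 1): P = [2];  Q = [1]
  Insert 6 (step 2): P = [2, 6];  Q = [1, 2]
  Insert 1 (step 3): P = [1, 6] / [2];  Q = [1, 2] / [3]
  Insert 7 (step 4): P = [1, 6, 7] / [2];  Q = [1, 2, 4] / [3]
  Insert 5 (step 5): P = [1, 5, 7] / [2, 6];  Q = [1, 2, 4] / [3, 5]
  Insert 4 (step 6): P = [1, 4, 7] / [2, 5] / [6];  Q = [1, 2, 4] / [3, 5] / [6]
  Insert 3 (step 7): P = [1, 3, 7] / [2, 4] / [5] / [6];  Q = [1, 2, 4] / [3, 5] / [6] / [7]
  Insert 8 (step 8): P = [1, 3, 7, 8] / [2, 4] / [5] / [6];  Q = [1, 2, 4, 8] / [3, 5] / [6] / [7]
Final shape: (4, 2, 1, 1).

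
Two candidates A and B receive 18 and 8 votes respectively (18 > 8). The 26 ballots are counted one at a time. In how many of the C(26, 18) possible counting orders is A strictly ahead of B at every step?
Strict-lead orderings = 600875

Total orderings of the 26 votes with 18 for A: C(26, 18) = 1562275. By the Bertrand ballot formula (Cycle Lemma / reflection principle), the number of orderings in which A is strictly ahead of B throughout is (p − q)/(p + q) · C(p + q, p) = (18 − 8)/(18 + 8) · 1562275 = 600875.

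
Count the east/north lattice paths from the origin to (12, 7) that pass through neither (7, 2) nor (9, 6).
Number of paths = 23456

Inclusion–exclusion. Total paths: C(19, 12) = 50388. Through P₁: C(9, 7)·C(10, 5) = 9072. Through P₂: C(15, 9)·C(4, 3) = 20020. Since P₁ is strictly southwest of P₂, a monotone path through both must visit P₁ then P₂; paths through both = C(9, 7)·C(6, 2)·C(4, 3) = 2160. Avoid both = 50388 − 9072 − 20020 + 2160 = 23456.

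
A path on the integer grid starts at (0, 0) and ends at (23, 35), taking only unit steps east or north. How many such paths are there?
Number of paths = 8799226775309880

A monotone lattice path from (0, 0) to (23, 35) consists of 23 east steps and 35 north steps in some order, so it is determined by which 23 of the 58 steps are east. The count is C(58, 23) = 8799226775309880.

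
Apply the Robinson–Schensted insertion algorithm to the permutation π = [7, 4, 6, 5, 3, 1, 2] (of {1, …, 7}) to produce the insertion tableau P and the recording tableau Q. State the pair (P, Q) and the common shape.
P = [1, 2] / [3, 5] / [4] / [6] / [7];  Q = [1, 3] / [2, 7] / [4] / [5] / [6];  common shape = (2, 2, 1, 1, 1)

Row-insert the values π_1, π_2, … into P one at a time, bumping the leftmost entry strictly greater than the inserted value down to the next row. The recording tableau Q records, in position (i, j), the step at which that cell was added to P.
  Insert 7 (step 1): P = [7];  Q = [1]
  Insert 4 (step 2): P = [4] / [7];  Q = [1] / [2]
  Insert 6 (step 3): P = [4, 6] / [7];  Q = [1, 3] / [2]
  Insert 5 (step 4): P = [4, 5] / [6] / [7];  Q = [1, 3] / [2] / [4]
  Insert 3 (step 5): P = [3, 5] / [4] / [6] / [7];  Q = [1, 3] / [2] / [4] / [5]
  Insert 1 (step 6): P = [1, 5] / [3] / [4] / [6] / [7];  Q = [1, 3] / [2] / [4] / [5] / [6]
  Insert 2 (step 7): P = [1, 2] / [3, 5] / [4] / [6] / [7];  Q = [1, 3] / [2, 7] / [4] / [5] / [6]
Final shape: (2, 2, 1, 1, 1).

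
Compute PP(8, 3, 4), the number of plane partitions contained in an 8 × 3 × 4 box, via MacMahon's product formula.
PP(8, 3, 4) = 4723719

Evaluate the triple product over i = 1..8, j = 1..3, k = 1..4. The factors are (2/1) · (3/2) · (4/3) · (5/4) · (3/2) · (4/3) · (5/4) · (6/5) · … (96 factors total). The numerators and denominators telescope so the product is an integer; carrying out the multiplication exactly gives PP(8, 3, 4) = 4723719.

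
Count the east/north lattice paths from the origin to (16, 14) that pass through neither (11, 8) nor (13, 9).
Number of paths = 95346047

Inclusion–exclusion. Total paths: C(30, 16) = 145422675. Through P₁: C(19, 11)·C(11, 5) = 34918884. Through P₂: C(22, 13)·C(8, 3) = 27855520. Since P₁ is strictly southwest of P₂, a monotone path through both must visit P₁ then P₂; paths through both = C(19, 11)·C(3, 2)·C(8, 3) = 12697776. Avoid both = 145422675 − 34918884 − 27855520 + 12697776 = 95346047.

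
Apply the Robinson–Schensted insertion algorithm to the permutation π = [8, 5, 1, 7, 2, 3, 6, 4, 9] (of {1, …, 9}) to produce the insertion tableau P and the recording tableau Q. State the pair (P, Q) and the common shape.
P = [1, 2, 3, 4, 9] / [5, 6] / [7] / [8];  Q = [1, 4, 6, 7, 9] / [2, 5] / [3] / [8];  common shape = (5, 2, 1, 1)

Row-insert the values π_1, π_2, … into P one at a time, bumping the leftmost entry strictly greater than the inserted value down to the next row. The recording tableau Q records, in position (i, j), the step at which that cell was added to P.
  Insert 8 (step 1): P = [8];  Q = [1]
  Insert 5 (step 2): P = [5] / [8];  Q = [1] / [2]
  Insert 1 (step 3): P = [1] / [5] / [8];  Q = [1] / [2] / [3]
  Insert 7 (step 4): P = [1, 7] / [5] / [8];  Q = [1, 4] / [2] / [3]
  Insert 2 (step 5): P = [1, 2] / [5, 7] / [8];  Q = [1, 4] / [2, 5] / [3]
  Insert 3 (step 6): P = [1, 2, 3] / [5, 7] / [8];  Q = [1, 4, 6] / [2, 5] / [3]
  Insert 6 (step 7): P = [1, 2, 3, 6] / [5, 7] / [8];  Q = [1, 4, 6, 7] / [2, 5] / [3]
  Insert 4 (step 8): P = [1, 2, 3, 4] / [5, 6] / [7] / [8];  Q = [1, 4, 6, 7] / [2, 5] / [3] / [8]
  Insert 9 (step 9): P = [1, 2, 3, 4, 9] / [5, 6] / [7] / [8];  Q = [1, 4, 6, 7, 9] / [2, 5] / [3] / [8]
Final shape: (5, 2, 1, 1).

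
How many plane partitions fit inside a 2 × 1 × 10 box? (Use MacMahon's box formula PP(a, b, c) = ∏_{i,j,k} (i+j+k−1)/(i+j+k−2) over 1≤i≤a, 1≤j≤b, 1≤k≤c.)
PP(2, 1, 10) = 66

Evaluate the triple product over i = 1..2, j = 1..1, k = 1..10. The factors are (2/1) · (3/2) · (4/3) · (5/4) · (6/5) · (7/6) · (8/7) · (9/8) · … (20 factors total). The numerators and denominators telescope so the product is an integer; carrying out the multiplication exactly gives PP(2, 1, 10) = 66.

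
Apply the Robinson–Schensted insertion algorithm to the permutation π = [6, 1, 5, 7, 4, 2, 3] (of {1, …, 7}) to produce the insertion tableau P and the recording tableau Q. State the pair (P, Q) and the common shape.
P = [1, 2, 3] / [4, 7] / [5] / [6];  Q = [1, 3, 4] / [2, 7] / [5] / [6];  common shape = (3, 2, 1, 1)

Row-insert the values π_1, π_2, … into P one at a time, bumping the leftmost entry strictly greater than the inserted value down to the next row. The recording tableau Q records, in position (i, j), the step at which that cell was added to P.
  Insert 6 (step 1): P = [6];  Q = [1]
  Insert 1 (step 2): P = [1] / [6];  Q = [1] / [2]
  Insert 5 (step 3): P = [1, 5] / [6];  Q = [1, 3] / [2]
  Insert 7 (step 4): P = [1, 5, 7] / [6];  Q = [1, 3, 4] / [2]
  Insert 4 (step 5): P = [1, 4, 7] / [5] / [6];  Q = [1, 3, 4] / [2] / [5]
  Insert 2 (step 6): P = [1, 2, 7] / [4] / [5] / [6];  Q = [1, 3, 4] / [2] / [5] / [6]
  Insert 3 (step 7): P = [1, 2, 3] / [4, 7] / [5] / [6];  Q = [1, 3, 4] / [2, 7] / [5] / [6]
Final shape: (3, 2, 1, 1).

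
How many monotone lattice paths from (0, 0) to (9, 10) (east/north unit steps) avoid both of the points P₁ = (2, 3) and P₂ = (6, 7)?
Number of paths = 37738

Inclusion–exclusion. Total paths: C(19, 9) = 92378. Through P₁: C(5, 2)·C(14, 7) = 34320. Through P₂: C(13, 6)·C(6, 3) = 34320. Since P₁ is strictly southwest of P₂, a monotone path through both must visit P₁ then P₂; paths through both = C(5, 2)·C(8, 4)·C(6, 3) = 14000. Avoid both = 92378 − 34320 − 34320 + 14000 = 37738.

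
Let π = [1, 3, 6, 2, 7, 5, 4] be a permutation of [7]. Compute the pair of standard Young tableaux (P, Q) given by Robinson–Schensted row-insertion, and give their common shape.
P = [1, 2, 4, 7] / [3, 5] / [6];  Q = [1, 2, 3, 5] / [4, 6] / [7];  common shape = (4, 2, 1)

Row-insert the values π_1, π_2, … into P one at a time, bumping the leftmost entry strictly greater than the inserted value down to the next row. The recording tableau Q records, in position (i, j), the step at which that cell was added to P.
  Insert 1 (step 1): P = [1];  Q = [1]
  Insert 3 (step 2): P = [1, 3];  Q = [1, 2]
  Insert 6 (step 3): P = [1, 3, 6];  Q = [1, 2, 3]
  Insert 2 (step 4): P = [1, 2, 6] / [3];  Q = [1, 2, 3] / [4]
  Insert 7 (step 5): P = [1, 2, 6, 7] / [3];  Q = [1, 2, 3, 5] / [4]
  Insert 5 (step 6): P = [1, 2, 5, 7] / [3, 6];  Q = [1, 2, 3, 5] / [4, 6]
  Insert 4 (step 7): P = [1, 2, 4, 7] / [3, 5] / [6];  Q = [1, 2, 3, 5] / [4, 6] / [7]
Final shape: (4, 2, 1).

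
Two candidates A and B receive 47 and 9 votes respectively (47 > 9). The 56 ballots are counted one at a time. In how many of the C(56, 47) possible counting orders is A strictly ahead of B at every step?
Strict-lead orderings = 5140835700

Total orderings of the 56 votes with 47 for A: C(56, 47) = 7575968400. By the Bertrand ballot formula (Cycle Lemma / reflection principle), the number of orderings in which A is strictly ahead of B throughout is (p − q)/(p + q) · C(p + q, p) = (47 − 9)/(47 + 9) · 7575968400 = 5140835700.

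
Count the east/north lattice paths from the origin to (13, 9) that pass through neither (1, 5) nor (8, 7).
Number of paths = 355901

Inclusion–exclusion. Total paths: C(22, 13) = 497420. Through P₁: C(6, 1)·C(16, 12) = 10920. Through P₂: C(15, 8)·C(7, 5) = 135135. Since P₁ is strictly southwest of P₂, a monotone path through both must visit P₁ then P₂; paths through both = C(6, 1)·C(9, 7)·C(7, 5) = 4536. Avoid both = 497420 − 10920 − 135135 + 4536 = 355901.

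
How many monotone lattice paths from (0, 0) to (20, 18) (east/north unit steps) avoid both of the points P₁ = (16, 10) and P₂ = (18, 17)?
Number of paths = 17909656215

Inclusion–exclusion. Total paths: C(38, 20) = 33578000610. Through P₁: C(26, 16)·C(12, 4) = 2629308825. Through P₂: C(35, 18)·C(3, 2) = 13612702950. Since P₁ is strictly southwest of P₂, a monotone path through both must visit P₁ then P₂; paths through both = C(26, 16)·C(9, 2)·C(3, 2) = 573667380. Avoid both = 33578000610 − 2629308825 − 13612702950 + 573667380 = 17909656215.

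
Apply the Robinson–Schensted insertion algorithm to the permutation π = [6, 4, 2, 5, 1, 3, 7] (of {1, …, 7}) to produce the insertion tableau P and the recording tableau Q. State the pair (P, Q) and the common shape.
P = [1, 3, 7] / [2, 5] / [4] / [6];  Q = [1, 4, 7] / [2, 6] / [3] / [5];  common shape = (3, 2, 1, 1)

Row-insert the values π_1, π_2, … into P one at a time, bumping the leftmost entry strictly greater than the inserted value down to the next row. The recording tableau Q records, in position (i, j), the step at which that cell was added to P.
  Insert 6 (step 1): P = [6];  Q = [1]
  Insert 4 (step 2): P = [4] / [6];  Q = [1] / [2]
  Insert 2 (step 3): P = [2] / [4] / [6];  Q = [1] / [2] / [3]
  Insert 5 (step 4): P = [2, 5] / [4] / [6];  Q = [1, 4] / [2] / [3]
  Insert 1 (step 5): P = [1, 5] / [2] / [4] / [6];  Q = [1, 4] / [2] / [3] / [5]
  Insert 3 (step 6): P = [1, 3] / [2, 5] / [4] / [6];  Q = [1, 4] / [2, 6] / [3] / [5]
  Insert 7 (step 7): P = [1, 3, 7] / [2, 5] / [4] / [6];  Q = [1, 4, 7] / [2, 6] / [3] / [5]
Final shape: (3, 2, 1, 1).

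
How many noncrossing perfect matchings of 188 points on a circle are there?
C_94 = 239993345518077005168915776623476723006280827488229600

These noncrossing handshakes are counted by the Catalan number C_n = (1/(n + 1)) · C(2n, n). For n = 94: C_94 = (1/95) · C(188, 94) = 22799367824217315491046998779230288685596678611381812000/95 = 239993345518077005168915776623476723006280827488229600.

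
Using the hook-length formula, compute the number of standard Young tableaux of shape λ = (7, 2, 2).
# SYT of shape (7, 2, 2) = 385

Hook-length formula: f^λ = n! / Π hook(c), product over all cells c of the Young diagram. For λ = (7, 2, 2), n = 11 boxes. Hook lengths by row (left-to-right, top-to-bottom): [9, 8, 5, 4, 3, 2, 1]; [3, 2]; [2, 1]. Product of hooks = 103680. So f^λ = 11! / 103680 = 39916800 / 103680 = 385.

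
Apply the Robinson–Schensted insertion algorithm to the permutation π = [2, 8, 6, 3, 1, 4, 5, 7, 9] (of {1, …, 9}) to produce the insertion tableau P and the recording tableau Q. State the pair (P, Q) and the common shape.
P = [1, 3, 4, 5, 7, 9] / [2] / [6] / [8];  Q = [1, 2, 6, 7, 8, 9] / [3] / [4] / [5];  common shape = (6, 1, 1, 1)

Row-insert the values π_1, π_2, … into P one at a time, bumping the leftmost entry strictly greater than the inserted value down to the next row. The recording tableau Q records, in position (i, j), the step at which that cell was added to P.
  Insert 2 (step 1): P = [2];  Q = [1]
  Insert 8 (step 2): P = [2, 8];  Q = [1, 2]
  Insert 6 (step 3): P = [2, 6] / [8];  Q = [1, 2] / [3]
  Insert 3 (step 4): P = [2, 3] / [6] / [8];  Q = [1, 2] / [3] / [4]
  Insert 1 (step 5): P = [1, 3] / [2] / [6] / [8];  Q = [1, 2] / [3] / [4] / [5]
  Insert 4 (step 6): P = [1, 3, 4] / [2] / [6] / [8];  Q = [1, 2, 6] / [3] / [4] / [5]
  Insert 5 (step 7): P = [1, 3, 4, 5] / [2] / [6] / [8];  Q = [1, 2, 6, 7] / [3] / [4] / [5]
  Insert 7 (step 8): P = [1, 3, 4, 5, 7] / [2] / [6] / [8];  Q = [1, 2, 6, 7, 8] / [3] / [4] / [5]
  Insert 9 (step 9): P = [1, 3, 4, 5, 7, 9] / [2] / [6] / [8];  Q = [1, 2, 6, 7, 8, 9] / [3] / [4] / [5]
Final shape: (6, 1, 1, 1).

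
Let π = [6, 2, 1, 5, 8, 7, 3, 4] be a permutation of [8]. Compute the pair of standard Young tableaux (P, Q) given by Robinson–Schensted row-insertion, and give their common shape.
P = [1, 3, 4] / [2, 5, 7] / [6, 8];  Q = [1, 4, 5] / [2, 6, 8] / [3, 7];  common shape = (3, 3, 2)

Row-insert the values π_1, π_2, … into P one at a time, bumping the leftmost entry strictly greater than the inserted value down to the next row. The recording tableau Q records, in position (i, j), the step at which that cell was added to P.
  Insert 6 (step 1): P = [6];  Q = [1]
  Insert 2 (step 2): P = [2] / [6];  Q = [1] / [2]
  Insert 1 (step 3): P = [1] / [2] / [6];  Q = [1] / [2] / [3]
  Insert 5 (step 4): P = [1, 5] / [2] / [6];  Q = [1, 4] / [2] / [3]
  Insert 8 (step 5): P = [1, 5, 8] / [2] / [6];  Q = [1, 4, 5] / [2] / [3]
  Insert 7 (step 6): P = [1, 5, 7] / [2, 8] / [6];  Q = [1, 4, 5] / [2, 6] / [3]
  Insert 3 (step 7): P = [1, 3, 7] / [2, 5] / [6, 8];  Q = [1, 4, 5] / [2, 6] / [3, 7]
  Insert 4 (step 8): P = [1, 3, 4] / [2, 5, 7] / [6, 8];  Q = [1, 4, 5] / [2, 6, 8] / [3, 7]
Final shape: (3, 3, 2).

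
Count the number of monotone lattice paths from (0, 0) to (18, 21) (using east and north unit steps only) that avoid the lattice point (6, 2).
Number of paths = 58407769290

Total paths from (0, 0) to (18, 21): C(39, 18) = 62359143990. Paths through (6, 2): (paths (0, 0) → (6, 2)) × (paths (6, 2) → (18, 21)) = C(8, 6) · C(31, 12) = 28 · 141120525 = 3951374700. Avoidance count = 62359143990 − 3951374700 = 58407769290.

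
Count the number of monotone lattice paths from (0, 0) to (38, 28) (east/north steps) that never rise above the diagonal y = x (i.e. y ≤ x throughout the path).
Number of paths = 962810849581892080

By the reflection principle (André's argument), the number of monotone paths to (38, 28) with n ≤ m that never go above y = x is C(66, 38) − C(66, 39) = 3413602103063071920 − 2450791253481179840 = 962810849581892080.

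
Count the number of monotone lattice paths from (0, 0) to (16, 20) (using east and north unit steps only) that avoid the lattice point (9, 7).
Number of paths = 6421043310

Total paths from (0, 0) to (16, 20): C(36, 16) = 7307872110. Paths through (9, 7): (paths (0, 0) → (9, 7)) × (paths (9, 7) → (16, 20)) = C(16, 9) · C(20, 7) = 11440 · 77520 = 886828800. Avoidance count = 7307872110 − 886828800 = 6421043310.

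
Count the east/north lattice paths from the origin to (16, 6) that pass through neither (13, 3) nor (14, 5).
Number of paths = 33569

Inclusion–exclusion. Total paths: C(22, 16) = 74613. Through P₁: C(16, 13)·C(6, 3) = 11200. Through P₂: C(19, 14)·C(3, 2) = 34884. Since P₁ is strictly southwest of P₂, a monotone path through both must visit P₁ then P₂; paths through both = C(16, 13)·C(3, 1)·C(3, 2) = 5040. Avoid both = 74613 − 11200 − 34884 + 5040 = 33569.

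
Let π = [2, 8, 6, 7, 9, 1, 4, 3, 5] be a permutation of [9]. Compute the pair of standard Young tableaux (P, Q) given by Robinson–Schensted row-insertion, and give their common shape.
P = [1, 3, 5, 9] / [2, 4, 7] / [6] / [8];  Q = [1, 2, 4, 5] / [3, 7, 9] / [6] / [8];  common shape = (4, 3, 1, 1)

Row-insert the values π_1, π_2, … into P one at a time, bumping the leftmost entry strictly greater than the inserted value down to the next row. The recording tableau Q records, in position (i, j), the step at which that cell was added to P.
  Insert 2 (step 1): P = [2];  Q = [1]
  Insert 8 (step 2): P = [2, 8];  Q = [1, 2]
  Insert 6 (step 3): P = [2, 6] / [8];  Q = [1, 2] / [3]
  Insert 7 (step 4): P = [2, 6, 7] / [8];  Q = [1, 2, 4] / [3]
  Insert 9 (step 5): P = [2, 6, 7, 9] / [8];  Q = [1, 2, 4, 5] / [3]
  Insert 1 (step 6): P = [1, 6, 7, 9] / [2] / [8];  Q = [1, 2, 4, 5] / [3] / [6]
  Insert 4 (step 7): P = [1, 4, 7, 9] / [2, 6] / [8];  Q = [1, 2, 4, 5] / [3, 7] / [6]
  Insert 3 (step 8): P = [1, 3, 7, 9] / [2, 4] / [6] / [8];  Q = [1, 2, 4, 5] / [3, 7] / [6] / [8]
  Insert 5 (step 9): P = [1, 3, 5, 9] / [2, 4, 7] / [6] / [8];  Q = [1, 2, 4, 5] / [3, 7, 9] / [6] / [8]
Final shape: (4, 3, 1, 1).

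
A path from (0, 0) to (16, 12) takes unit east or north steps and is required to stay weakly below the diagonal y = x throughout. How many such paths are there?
Number of paths = 8947575

By the reflection principle (André's argument), the number of monotone paths to (16, 12) with n ≤ m that never go above y = x is C(28, 16) − C(28, 17) = 30421755 − 21474180 = 8947575.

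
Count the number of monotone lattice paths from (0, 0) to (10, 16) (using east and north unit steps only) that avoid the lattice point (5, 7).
Number of paths = 3726151

Total paths from (0, 0) to (10, 16): C(26, 10) = 5311735. Paths through (5, 7): (paths (0, 0) → (5, 7)) × (paths (5, 7) → (10, 16)) = C(12, 5) · C(14, 5) = 792 · 2002 = 1585584. Avoidance count = 5311735 − 1585584 = 3726151.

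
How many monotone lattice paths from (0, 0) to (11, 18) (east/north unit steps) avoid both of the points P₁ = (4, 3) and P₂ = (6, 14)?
Number of paths = 24088470

Inclusion–exclusion. Total paths: C(29, 11) = 34597290. Through P₁: C(7, 4)·C(22, 7) = 5969040. Through P₂: C(20, 6)·C(9, 5) = 4883760. Since P₁ is strictly southwest of P₂, a monotone path through both must visit P₁ then P₂; paths through both = C(7, 4)·C(13, 2)·C(9, 5) = 343980. Avoid both = 34597290 − 5969040 − 4883760 + 343980 = 24088470.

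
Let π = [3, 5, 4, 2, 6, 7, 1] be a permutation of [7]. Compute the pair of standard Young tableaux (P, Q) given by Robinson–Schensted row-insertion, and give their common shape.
P = [1, 4, 6, 7] / [2] / [3] / [5];  Q = [1, 2, 5, 6] / [3] / [4] / [7];  common shape = (4, 1, 1, 1)

Row-insert the values π_1, π_2, … into P one at a time, bumping the leftmost entry strictly greater than the inserted value down to the next row. The recording tableau Q records, in position (i, j), the step at which that cell was added to P.
  Insert 3 (step 1): P = [3];  Q = [1]
  Insert 5 (step 2): P = [3, 5];  Q = [1, 2]
  Insert 4 (step 3): P = [3, 4] / [5];  Q = [1, 2] / [3]
  Insert 2 (step 4): P = [2, 4] / [3] / [5];  Q = [1, 2] / [3] / [4]
  Insert 6 (step 5): P = [2, 4, 6] / [3] / [5];  Q = [1, 2, 5] / [3] / [4]
  Insert 7 (step 6): P = [2, 4, 6, 7] / [3] / [5];  Q = [1, 2, 5, 6] / [3] / [4]
  Insert 1 (step 7): P = [1, 4, 6, 7] / [2] / [3] / [5];  Q = [1, 2, 5, 6] / [3] / [4] / [7]
Final shape: (4, 1, 1, 1).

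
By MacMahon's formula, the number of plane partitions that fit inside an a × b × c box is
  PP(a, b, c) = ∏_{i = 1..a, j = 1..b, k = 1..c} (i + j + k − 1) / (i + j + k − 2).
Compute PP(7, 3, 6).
PP(7, 3, 6) = 131589315

Evaluate the triple product over i = 1..7, j = 1..3, k = 1..6. The factors are (2/1) · (3/2) · (4/3) · (5/4) · (6/5) · (7/6) · (3/2) · (4/3) · … (126 factors total). The numerators and denominators telescope so the product is an integer; carrying out the multiplication exactly gives PP(7, 3, 6) = 131589315.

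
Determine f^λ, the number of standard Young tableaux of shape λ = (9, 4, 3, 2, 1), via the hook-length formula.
# SYT of shape (9, 4, 3, 2, 1) = 23814144

Hook-length formula: f^λ = n! / Π hook(c), product over all cells c of the Young diagram. For λ = (9, 4, 3, 2, 1), n = 19 boxes. Hook lengths by row (left-to-right, top-to-bottom): [13, 11, 9, 7, 5, 4, 3, 2, 1]; [7, 5, 3, 1]; [5, 3, 1]; [3, 1]; [1]. Product of hooks = 5108103000. So f^λ = 19! / 5108103000 = 121645100408832000 / 5108103000 = 23814144.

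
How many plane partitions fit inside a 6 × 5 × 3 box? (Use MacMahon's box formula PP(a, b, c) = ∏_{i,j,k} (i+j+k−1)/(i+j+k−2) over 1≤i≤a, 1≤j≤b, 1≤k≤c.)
PP(6, 5, 3) = 3737448

Evaluate the triple product over i = 1..6, j = 1..5, k = 1..3. The factors are (2/1) · (3/2) · (4/3) · (3/2) · (4/3) · (5/4) · (4/3) · (5/4) · … (90 factors total). The numerators and denominators telescope so the product is an integer; carrying out the multiplication exactly gives PP(6, 5, 3) = 3737448.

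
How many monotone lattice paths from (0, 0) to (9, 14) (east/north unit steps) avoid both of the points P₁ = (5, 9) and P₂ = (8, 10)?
Number of paths = 386188

Inclusion–exclusion. Total paths: C(23, 9) = 817190. Through P₁: C(14, 5)·C(9, 4) = 252252. Through P₂: C(18, 8)·C(5, 1) = 218790. Since P₁ is strictly southwest of P₂, a monotone path through both must visit P₁ then P₂; paths through both = C(14, 5)·C(4, 3)·C(5, 1) = 40040. Avoid both = 817190 − 252252 − 218790 + 40040 = 386188.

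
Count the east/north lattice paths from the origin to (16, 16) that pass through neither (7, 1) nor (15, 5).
Number of paths = 590481830

Inclusion–exclusion. Total paths: C(32, 16) = 601080390. Through P₁: C(8, 7)·C(24, 9) = 10460032. Through P₂: C(20, 15)·C(12, 1) = 186048. Since P₁ is strictly southwest of P₂, a monotone path through both must visit P₁ then P₂; paths through both = C(8, 7)·C(12, 8)·C(12, 1) = 47520. Avoid both = 601080390 − 10460032 − 186048 + 47520 = 590481830.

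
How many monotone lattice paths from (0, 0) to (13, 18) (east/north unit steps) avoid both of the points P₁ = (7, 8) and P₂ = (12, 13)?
Number of paths = 133249515

Inclusion–exclusion. Total paths: C(31, 13) = 206253075. Through P₁: C(15, 7)·C(16, 6) = 51531480. Through P₂: C(25, 12)·C(6, 1) = 31201800. Since P₁ is strictly southwest of P₂, a monotone path through both must visit P₁ then P₂; paths through both = C(15, 7)·C(10, 5)·C(6, 1) = 9729720. Avoid both = 206253075 − 51531480 − 31201800 + 9729720 = 133249515.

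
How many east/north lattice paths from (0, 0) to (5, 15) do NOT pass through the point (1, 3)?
Number of paths = 8224

Total paths from (0, 0) to (5, 15): C(20, 5) = 15504. Paths through (1, 3): (paths (0, 0) → (1, 3)) × (paths (1, 3) → (5, 15)) = C(4, 1) · C(16, 4) = 4 · 1820 = 7280. Avoidance count = 15504 − 7280 = 8224.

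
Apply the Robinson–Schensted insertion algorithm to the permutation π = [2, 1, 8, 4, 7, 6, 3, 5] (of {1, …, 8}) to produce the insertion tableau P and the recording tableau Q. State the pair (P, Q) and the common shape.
P = [1, 3, 5] / [2, 4, 6] / [7] / [8];  Q = [1, 3, 5] / [2, 4, 8] / [6] / [7];  common shape = (3, 3, 1, 1)

Row-insert the values π_1, π_2, … into P one at a time, bumping the leftmost entry strictly greater than the inserted value down to the next row. The recording tableau Q records, in position (i, j), the step at which that cell was added to P.
  Insert 2 (step 1): P = [2];  Q = [1]
  Insert 1 (step 2): P = [1] / [2];  Q = [1] / [2]
  Insert 8 (step 3): P = [1, 8] / [2];  Q = [1, 3] / [2]
  Insert 4 (step 4): P = [1, 4] / [2, 8];  Q = [1, 3] / [2, 4]
  Insert 7 (step 5): P = [1, 4, 7] / [2, 8];  Q = [1, 3, 5] / [2, 4]
  Insert 6 (step 6): P = [1, 4, 6] / [2, 7] / [8];  Q = [1, 3, 5] / [2, 4] / [6]
  Insert 3 (step 7): P = [1, 3, 6] / [2, 4] / [7] / [8];  Q = [1, 3, 5] / [2, 4] / [6] / [7]
  Insert 5 (step 8): P = [1, 3, 5] / [2, 4, 6] / [7] / [8];  Q = [1, 3, 5] / [2, 4, 8] / [6] / [7]
Final shape: (3, 3, 1, 1).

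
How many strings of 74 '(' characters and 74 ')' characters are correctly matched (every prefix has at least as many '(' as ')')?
C_74 = 311496878311103321137536291518809134027240

These balanced parentheses are counted by the Catalan number C_n = (1/(n + 1)) · C(2n, n). For n = 74: C_74 = (1/75) · C(148, 74) = 23362265873332749085315221863910685052043000/75 = 311496878311103321137536291518809134027240.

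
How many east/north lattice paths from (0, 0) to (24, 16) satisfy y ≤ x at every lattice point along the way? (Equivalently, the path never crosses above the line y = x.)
Number of paths = 22626756594

By the reflection principle (André's argument), the number of monotone paths to (24, 16) with n ≤ m that never go above y = x is C(40, 24) − C(40, 25) = 62852101650 − 40225345056 = 22626756594.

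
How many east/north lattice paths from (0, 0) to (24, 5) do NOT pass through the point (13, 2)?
Number of paths = 80535

Total paths from (0, 0) to (24, 5): C(29, 24) = 118755. Paths through (13, 2): (paths (0, 0) → (13, 2)) × (paths (13, 2) → (24, 5)) = C(15, 13) · C(14, 11) = 105 · 364 = 38220. Avoidance count = 118755 − 38220 = 80535.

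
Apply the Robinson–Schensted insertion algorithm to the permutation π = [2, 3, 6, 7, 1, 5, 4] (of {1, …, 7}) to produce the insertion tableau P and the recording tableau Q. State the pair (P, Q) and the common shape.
P = [1, 3, 4, 7] / [2, 5] / [6];  Q = [1, 2, 3, 4] / [5, 6] / [7];  common shape = (4, 2, 1)

Row-insert the values π_1, π_2, … into P one at a time, bumping the leftmost entry strictly greater than the inserted value down to the next row. The recording tableau Q records, in position (i, j), the step at which that cell was added to P.
  Insert 2 (step 1): P = [2];  Q = [1]
  Insert 3 (step 2): P = [2, 3];  Q = [1, 2]
  Insert 6 (step 3): P = [2, 3, 6];  Q = [1, 2, 3]
  Insert 7 (step 4): P = [2, 3, 6, 7];  Q = [1, 2, 3, 4]
  Insert 1 (step 5): P = [1, 3, 6, 7] / [2];  Q = [1, 2, 3, 4] / [5]
  Insert 5 (step 6): P = [1, 3, 5, 7] / [2, 6];  Q = [1, 2, 3, 4] / [5, 6]
  Insert 4 (step 7): P = [1, 3, 4, 7] / [2, 5] / [6];  Q = [1, 2, 3, 4] / [5, 6] / [7]
Final shape: (4, 2, 1).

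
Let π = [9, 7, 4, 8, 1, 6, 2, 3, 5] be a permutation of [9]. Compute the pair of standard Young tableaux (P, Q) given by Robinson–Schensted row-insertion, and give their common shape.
P = [1, 2, 3, 5] / [4, 6] / [7, 8] / [9];  Q = [1, 4, 8, 9] / [2, 6] / [3, 7] / [5];  common shape = (4, 2, 2, 1)

Row-insert the values π_1, π_2, … into P one at a time, bumping the leftmost entry strictly greater than the inserted value down to the next row. The recording tableau Q records, in position (i, j), the step at which that cell was added to P.
  Insert 9 (step 1): P = [9];  Q = [1]
  Insert 7 (step 2): P = [7] / [9];  Q = [1] / [2]
  Insert 4 (step 3): P = [4] / [7] / [9];  Q = [1] / [2] / [3]
  Insert 8 (step 4): P = [4, 8] / [7] / [9];  Q = [1, 4] / [2] / [3]
  Insert 1 (step 5): P = [1, 8] / [4] / [7] / [9];  Q = [1, 4] / [2] / [3] / [5]
  Insert 6 (step 6): P = [1, 6] / [4, 8] / [7] / [9];  Q = [1, 4] / [2, 6] / [3] / [5]
  Insert 2 (step 7): P = [1, 2] / [4, 6] / [7, 8] / [9];  Q = [1, 4] / [2, 6] / [3, 7] / [5]
  Insert 3 (step 8): P = [1, 2, 3] / [4, 6] / [7, 8] / [9];  Q = [1, 4, 8] / [2, 6] / [3, 7] / [5]
  Insert 5 (step 9): P = [1, 2, 3, 5] / [4, 6] / [7, 8] / [9];  Q = [1, 4, 8, 9] / [2, 6] / [3, 7] / [5]
Final shape: (4, 2, 2, 1).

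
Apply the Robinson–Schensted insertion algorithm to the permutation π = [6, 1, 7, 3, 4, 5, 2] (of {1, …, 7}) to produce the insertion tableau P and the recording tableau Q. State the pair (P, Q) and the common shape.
P = [1, 2, 4, 5] / [3, 7] / [6];  Q = [1, 3, 5, 6] / [2, 4] / [7];  common shape = (4, 2, 1)

Row-insert the values π_1, π_2, … into P one at a time, bumping the leftmost entry strictly greater than the inserted value down to the next row. The recording tableau Q records, in position (i, j), the step at which that cell was added to P.
  Insert 6 (step 1): P = [6];  Q = [1]
  Insert 1 (step 2): P = [1] / [6];  Q = [1] / [2]
  Insert 7 (step 3): P = [1, 7] / [6];  Q = [1, 3] / [2]
  Insert 3 (step 4): P = [1, 3] / [6, 7];  Q = [1, 3] / [2, 4]
  Insert 4 (step 5): P = [1, 3, 4] / [6, 7];  Q = [1, 3, 5] / [2, 4]
  Insert 5 (step 6): P = [1, 3, 4, 5] / [6, 7];  Q = [1, 3, 5, 6] / [2, 4]
  Insert 2 (step 7): P = [1, 2, 4, 5] / [3, 7] / [6];  Q = [1, 3, 5, 6] / [2, 4] / [7]
Final shape: (4, 2, 1).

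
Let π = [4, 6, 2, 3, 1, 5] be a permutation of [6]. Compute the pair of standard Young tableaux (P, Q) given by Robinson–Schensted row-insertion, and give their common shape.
P = [1, 3, 5] / [2, 6] / [4];  Q = [1, 2, 6] / [3, 4] / [5];  common shape = (3, 2, 1)

Row-insert the values π_1, π_2, … into P one at a time, bumping the leftmost entry strictly greater than the inserted value down to the next row. The recording tableau Q records, in position (i, j), the step at which that cell was added to P.
  Insert 4 (step 1): P = [4];  Q = [1]
  Insert 6 (step 2): P = [4, 6];  Q = [1, 2]
  Insert 2 (step 3): P = [2, 6] / [4];  Q = [1, 2] / [3]
  Insert 3 (step 4): P = [2, 3] / [4, 6];  Q = [1, 2] / [3, 4]
  Insert 1 (step 5): P = [1, 3] / [2, 6] / [4];  Q = [1, 2] / [3, 4] / [5]
  Insert 5 (step 6): P = [1, 3, 5] / [2, 6] / [4];  Q = [1, 2, 6] / [3, 4] / [5]
Final shape: (3, 2, 1).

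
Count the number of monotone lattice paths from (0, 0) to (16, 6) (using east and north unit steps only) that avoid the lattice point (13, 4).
Number of paths = 50813

Total paths from (0, 0) to (16, 6): C(22, 16) = 74613. Paths through (13, 4): (paths (0, 0) → (13, 4)) × (paths (13, 4) → (16, 6)) = C(17, 13) · C(5, 3) = 2380 · 10 = 23800. Avoidance count = 74613 − 23800 = 50813.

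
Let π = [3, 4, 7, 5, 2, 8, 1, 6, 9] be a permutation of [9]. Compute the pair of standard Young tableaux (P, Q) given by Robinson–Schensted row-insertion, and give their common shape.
P = [1, 4, 5, 6, 9] / [2, 8] / [3] / [7];  Q = [1, 2, 3, 6, 9] / [4, 8] / [5] / [7];  common shape = (5, 2, 1, 1)

Row-insert the values π_1, π_2, … into P one at a time, bumping the leftmost entry strictly greater than the inserted value down to the next row. The recording tableau Q records, in position (i, j), the step at which that cell was added to P.
  Insert 3 (step 1): P = [3];  Q = [1]
  Insert 4 (step 2): P = [3, 4];  Q = [1, 2]
  Insert 7 (step 3): P = [3, 4, 7];  Q = [1, 2, 3]
  Insert 5 (step 4): P = [3, 4, 5] / [7];  Q = [1, 2, 3] / [4]
  Insert 2 (step 5): P = [2, 4, 5] / [3] / [7];  Q = [1, 2, 3] / [4] / [5]
  Insert 8 (step 6): P = [2, 4, 5, 8] / [3] / [7];  Q = [1, 2, 3, 6] / [4] / [5]
  Insert 1 (step 7): P = [1, 4, 5, 8] / [2] / [3] / [7];  Q = [1, 2, 3, 6] / [4] / [5] / [7]
  Insert 6 (step 8): P = [1, 4, 5, 6] / [2, 8] / [3] / [7];  Q = [1, 2, 3, 6] / [4, 8] / [5] / [7]
  Insert 9 (step 9): P = [1, 4, 5, 6, 9] / [2, 8] / [3] / [7];  Q = [1, 2, 3, 6, 9] / [4, 8] / [5] / [7]
Final shape: (5, 2, 1, 1).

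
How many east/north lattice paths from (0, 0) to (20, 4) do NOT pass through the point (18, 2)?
Number of paths = 9486

Total paths from (0, 0) to (20, 4): C(24, 20) = 10626. Paths through (18, 2): (paths (0, 0) → (18, 2)) × (paths (18, 2) → (20, 4)) = C(20, 18) · C(4, 2) = 190 · 6 = 1140. Avoidance count = 10626 − 1140 = 9486.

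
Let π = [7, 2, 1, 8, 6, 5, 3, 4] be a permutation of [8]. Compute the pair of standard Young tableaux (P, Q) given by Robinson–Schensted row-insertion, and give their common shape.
P = [1, 3, 4] / [2, 5] / [6, 8] / [7];  Q = [1, 4, 8] / [2, 5] / [3, 6] / [7];  common shape = (3, 2, 2, 1)

Row-insert the values π_1, π_2, … into P one at a time, bumping the leftmost entry strictly greater than the inserted value down to the next row. The recording tableau Q records, in position (i, j), the step at which that cell was added to P.
  Insert 7 (step 1): P = [7];  Q = [1]
  Insert 2 (step 2): P = [2] / [7];  Q = [1] / [2]
  Insert 1 (step 3): P = [1] / [2] / [7];  Q = [1] / [2] / [3]
  Insert 8 (step 4): P = [1, 8] / [2] / [7];  Q = [1, 4] / [2] / [3]
  Insert 6 (step 5): P = [1, 6] / [2, 8] / [7];  Q = [1, 4] / [2, 5] / [3]
  Insert 5 (step 6): P = [1, 5] / [2, 6] / [7, 8];  Q = [1, 4] / [2, 5] / [3, 6]
  Insert 3 (step 7): P = [1, 3] / [2, 5] / [6, 8] / [7];  Q = [1, 4] / [2, 5] / [3, 6] / [7]
  Insert 4 (step 8): P = [1, 3, 4] / [2, 5] / [6, 8] / [7];  Q = [1, 4, 8] / [2, 5] / [3, 6] / [7]
Final shape: (3, 2, 2, 1).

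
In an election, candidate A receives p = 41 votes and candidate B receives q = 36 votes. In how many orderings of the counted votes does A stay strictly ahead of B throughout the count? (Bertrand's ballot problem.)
Strict-lead orderings = 757584789873571409050

Total orderings of the 77 votes with 41 for A: C(77, 41) = 11666805764052999699370. By the Bertrand ballot formula (Cycle Lemma / reflection principle), the number of orderings in which A is strictly ahead of B throughout is (p − q)/(p + q) · C(p + q, p) = (41 − 36)/(41 + 36) · 11666805764052999699370 = 757584789873571409050.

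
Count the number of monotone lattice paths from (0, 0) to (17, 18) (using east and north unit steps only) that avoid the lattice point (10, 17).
Number of paths = 4470077370

Total paths from (0, 0) to (17, 18): C(35, 17) = 4537567650. Paths through (10, 17): (paths (0, 0) → (10, 17)) × (paths (10, 17) → (17, 18)) = C(27, 10) · C(8, 7) = 8436285 · 8 = 67490280. Avoidance count = 4537567650 − 67490280 = 4470077370.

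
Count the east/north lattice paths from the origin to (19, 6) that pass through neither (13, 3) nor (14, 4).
Number of paths = 89320

Inclusion–exclusion. Total paths: C(25, 19) = 177100. Through P₁: C(16, 13)·C(9, 6) = 47040. Through P₂: C(18, 14)·C(7, 5) = 64260. Since P₁ is strictly southwest of P₂, a monotone path through both must visit P₁ then P₂; paths through both = C(16, 13)·C(2, 1)·C(7, 5) = 23520. Avoid both = 177100 − 47040 − 64260 + 23520 = 89320.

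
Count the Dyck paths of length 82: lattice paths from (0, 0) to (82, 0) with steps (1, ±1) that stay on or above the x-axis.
C_41 = 10113918591637898134020

These Dyck paths are counted by the Catalan number C_n = (1/(n + 1)) · C(2n, n). For n = 41: C_41 = (1/42) · C(82, 41) = 424784580848791721628840/42 = 10113918591637898134020.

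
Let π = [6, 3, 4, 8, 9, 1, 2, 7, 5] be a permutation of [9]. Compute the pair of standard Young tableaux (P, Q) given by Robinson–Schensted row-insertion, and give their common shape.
P = [1, 2, 5, 9] / [3, 4, 7] / [6, 8];  Q = [1, 3, 4, 5] / [2, 7, 8] / [6, 9];  common shape = (4, 3, 2)

Row-insert the values π_1, π_2, … into P one at a time, bumping the leftmost entry strictly greater than the inserted value down to the next row. The recording tableau Q records, in position (i, j), the step at which that cell was added to P.
  Insert 6 (step 1): P = [6];  Q = [1]
  Insert 3 (step 2): P = [3] / [6];  Q = [1] / [2]
  Insert 4 (step 3): P = [3, 4] / [6];  Q = [1, 3] / [2]
  Insert 8 (step 4): P = [3, 4, 8] / [6];  Q = [1, 3, 4] / [2]
  Insert 9 (step 5): P = [3, 4, 8, 9] / [6];  Q = [1, 3, 4, 5] / [2]
  Insert 1 (step 6): P = [1, 4, 8, 9] / [3] / [6];  Q = [1, 3, 4, 5] / [2] / [6]
  Insert 2 (step 7): P = [1, 2, 8, 9] / [3, 4] / [6];  Q = [1, 3, 4, 5] / [2, 7] / [6]
  Insert 7 (step 8): P = [1, 2, 7, 9] / [3, 4, 8] / [6];  Q = [1, 3, 4, 5] / [2, 7, 8] / [6]
  Insert 5 (step 9): P = [1, 2, 5, 9] / [3, 4, 7] / [6, 8];  Q = [1, 3, 4, 5] / [2, 7, 8] / [6, 9]
Final shape: (4, 3, 2).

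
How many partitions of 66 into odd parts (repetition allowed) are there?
p_odd(66) = 20132

Enumerate partitions using only odd parts via the recurrence o(n, m) = o(n, m−2) + o(n−m, m) over odd m, starting from the largest odd part ≤ n. This gives p_odd(66) = 20132. (Euler's theorem: equals the count of distinct-part partitions.)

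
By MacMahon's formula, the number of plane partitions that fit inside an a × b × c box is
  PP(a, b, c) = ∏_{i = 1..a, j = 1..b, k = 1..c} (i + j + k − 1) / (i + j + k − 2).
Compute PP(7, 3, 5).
PP(7, 3, 5) = 16195608

Evaluate the triple product over i = 1..7, j = 1..3, k = 1..5. The factors are (2/1) · (3/2) · (4/3) · (5/4) · (6/5) · (3/2) · (4/3) · (5/4) · … (105 factors total). The numerators and denominators telescope so the product is an integer; carrying out the multiplication exactly gives PP(7, 3, 5) = 16195608.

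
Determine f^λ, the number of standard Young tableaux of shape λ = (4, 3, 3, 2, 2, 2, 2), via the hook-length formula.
# SYT of shape (4, 3, 3, 2, 2, 2, 2) = 1312740

Hook-length formula: f^λ = n! / Π hook(c), product over all cells c of the Young diagram. For λ = (4, 3, 3, 2, 2, 2, 2), n = 18 boxes. Hook lengths by row (left-to-right, top-to-bottom): [10, 9, 4, 1]; [8, 7, 2]; [7, 6, 1]; [5, 4]; [4, 3]; [3, 2]; [2, 1]. Product of hooks = 4877107200. So f^λ = 18! / 4877107200 = 6402373705728000 / 4877107200 = 1312740.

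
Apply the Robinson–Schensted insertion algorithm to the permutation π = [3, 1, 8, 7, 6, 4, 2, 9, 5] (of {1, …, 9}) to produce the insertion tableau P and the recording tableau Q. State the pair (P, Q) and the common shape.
P = [1, 2, 5] / [3, 4, 9] / [6] / [7] / [8];  Q = [1, 3, 8] / [2, 4, 9] / [5] / [6] / [7];  common shape = (3, 3, 1, 1, 1)

Row-insert the values π_1, π_2, … into P one at a time, bumping the leftmost entry strictly greater than the inserted value down to the next row. The recording tableau Q records, in position (i, j), the step at which that cell was added to P.
  Insert 3 (step 1): P = [3];  Q = [1]
  Insert 1 (step 2): P = [1] / [3];  Q = [1] / [2]
  Insert 8 (step 3): P = [1, 8] / [3];  Q = [1, 3] / [2]
  Insert 7 (step 4): P = [1, 7] / [3, 8];  Q = [1, 3] / [2, 4]
  Insert 6 (step 5): P = [1, 6] / [3, 7] / [8];  Q = [1, 3] / [2, 4] / [5]
  Insert 4 (step 6): P = [1, 4] / [3, 6] / [7] / [8];  Q = [1, 3] / [2, 4] / [5] / [6]
  Insert 2 (step 7): P = [1, 2] / [3, 4] / [6] / [7] / [8];  Q = [1, 3] / [2, 4] / [5] / [6] / [7]
  Insert 9 (step 8): P = [1, 2, 9] / [3, 4] / [6] / [7] / [8];  Q = [1, 3, 8] / [2, 4] / [5] / [6] / [7]
  Insert 5 (step 9): P = [1, 2, 5] / [3, 4, 9] / [6] / [7] / [8];  Q = [1, 3, 8] / [2, 4, 9] / [5] / [6] / [7]
Final shape: (3, 3, 1, 1, 1).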